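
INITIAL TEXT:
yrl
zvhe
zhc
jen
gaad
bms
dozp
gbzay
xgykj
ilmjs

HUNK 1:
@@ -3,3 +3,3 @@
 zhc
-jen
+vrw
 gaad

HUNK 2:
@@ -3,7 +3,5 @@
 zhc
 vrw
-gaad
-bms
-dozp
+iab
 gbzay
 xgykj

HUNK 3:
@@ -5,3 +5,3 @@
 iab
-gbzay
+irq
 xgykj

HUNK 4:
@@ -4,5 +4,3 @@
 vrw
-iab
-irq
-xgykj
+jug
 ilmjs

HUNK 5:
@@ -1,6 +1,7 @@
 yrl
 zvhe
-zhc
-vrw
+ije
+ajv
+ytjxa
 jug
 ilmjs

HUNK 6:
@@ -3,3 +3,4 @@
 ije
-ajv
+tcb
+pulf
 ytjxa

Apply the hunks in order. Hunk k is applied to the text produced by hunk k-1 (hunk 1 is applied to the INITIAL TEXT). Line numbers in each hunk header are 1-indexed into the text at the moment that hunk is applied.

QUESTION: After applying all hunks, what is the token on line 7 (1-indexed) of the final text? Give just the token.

Hunk 1: at line 3 remove [jen] add [vrw] -> 10 lines: yrl zvhe zhc vrw gaad bms dozp gbzay xgykj ilmjs
Hunk 2: at line 3 remove [gaad,bms,dozp] add [iab] -> 8 lines: yrl zvhe zhc vrw iab gbzay xgykj ilmjs
Hunk 3: at line 5 remove [gbzay] add [irq] -> 8 lines: yrl zvhe zhc vrw iab irq xgykj ilmjs
Hunk 4: at line 4 remove [iab,irq,xgykj] add [jug] -> 6 lines: yrl zvhe zhc vrw jug ilmjs
Hunk 5: at line 1 remove [zhc,vrw] add [ije,ajv,ytjxa] -> 7 lines: yrl zvhe ije ajv ytjxa jug ilmjs
Hunk 6: at line 3 remove [ajv] add [tcb,pulf] -> 8 lines: yrl zvhe ije tcb pulf ytjxa jug ilmjs
Final line 7: jug

Answer: jug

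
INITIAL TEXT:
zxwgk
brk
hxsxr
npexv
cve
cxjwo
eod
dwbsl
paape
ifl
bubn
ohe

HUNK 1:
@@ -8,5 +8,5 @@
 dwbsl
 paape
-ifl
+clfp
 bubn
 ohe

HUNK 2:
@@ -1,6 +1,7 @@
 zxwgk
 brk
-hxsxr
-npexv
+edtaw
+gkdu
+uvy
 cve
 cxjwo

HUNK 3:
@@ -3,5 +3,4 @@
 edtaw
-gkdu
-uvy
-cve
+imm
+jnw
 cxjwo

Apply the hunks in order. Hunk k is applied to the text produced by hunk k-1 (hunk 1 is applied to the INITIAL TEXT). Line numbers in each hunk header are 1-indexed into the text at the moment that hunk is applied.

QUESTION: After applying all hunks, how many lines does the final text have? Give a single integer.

Hunk 1: at line 8 remove [ifl] add [clfp] -> 12 lines: zxwgk brk hxsxr npexv cve cxjwo eod dwbsl paape clfp bubn ohe
Hunk 2: at line 1 remove [hxsxr,npexv] add [edtaw,gkdu,uvy] -> 13 lines: zxwgk brk edtaw gkdu uvy cve cxjwo eod dwbsl paape clfp bubn ohe
Hunk 3: at line 3 remove [gkdu,uvy,cve] add [imm,jnw] -> 12 lines: zxwgk brk edtaw imm jnw cxjwo eod dwbsl paape clfp bubn ohe
Final line count: 12

Answer: 12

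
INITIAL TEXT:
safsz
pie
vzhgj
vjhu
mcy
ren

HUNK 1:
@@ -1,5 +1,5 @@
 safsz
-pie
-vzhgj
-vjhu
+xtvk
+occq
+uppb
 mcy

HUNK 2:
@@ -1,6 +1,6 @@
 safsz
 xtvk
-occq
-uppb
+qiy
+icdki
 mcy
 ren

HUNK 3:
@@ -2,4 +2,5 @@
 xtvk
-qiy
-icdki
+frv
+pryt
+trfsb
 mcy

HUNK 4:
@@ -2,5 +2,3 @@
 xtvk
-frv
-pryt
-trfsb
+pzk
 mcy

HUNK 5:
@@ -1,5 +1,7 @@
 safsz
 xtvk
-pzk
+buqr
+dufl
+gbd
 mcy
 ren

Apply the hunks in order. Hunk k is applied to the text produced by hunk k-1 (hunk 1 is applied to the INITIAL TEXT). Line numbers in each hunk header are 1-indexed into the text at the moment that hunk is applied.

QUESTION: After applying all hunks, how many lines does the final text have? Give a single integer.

Answer: 7

Derivation:
Hunk 1: at line 1 remove [pie,vzhgj,vjhu] add [xtvk,occq,uppb] -> 6 lines: safsz xtvk occq uppb mcy ren
Hunk 2: at line 1 remove [occq,uppb] add [qiy,icdki] -> 6 lines: safsz xtvk qiy icdki mcy ren
Hunk 3: at line 2 remove [qiy,icdki] add [frv,pryt,trfsb] -> 7 lines: safsz xtvk frv pryt trfsb mcy ren
Hunk 4: at line 2 remove [frv,pryt,trfsb] add [pzk] -> 5 lines: safsz xtvk pzk mcy ren
Hunk 5: at line 1 remove [pzk] add [buqr,dufl,gbd] -> 7 lines: safsz xtvk buqr dufl gbd mcy ren
Final line count: 7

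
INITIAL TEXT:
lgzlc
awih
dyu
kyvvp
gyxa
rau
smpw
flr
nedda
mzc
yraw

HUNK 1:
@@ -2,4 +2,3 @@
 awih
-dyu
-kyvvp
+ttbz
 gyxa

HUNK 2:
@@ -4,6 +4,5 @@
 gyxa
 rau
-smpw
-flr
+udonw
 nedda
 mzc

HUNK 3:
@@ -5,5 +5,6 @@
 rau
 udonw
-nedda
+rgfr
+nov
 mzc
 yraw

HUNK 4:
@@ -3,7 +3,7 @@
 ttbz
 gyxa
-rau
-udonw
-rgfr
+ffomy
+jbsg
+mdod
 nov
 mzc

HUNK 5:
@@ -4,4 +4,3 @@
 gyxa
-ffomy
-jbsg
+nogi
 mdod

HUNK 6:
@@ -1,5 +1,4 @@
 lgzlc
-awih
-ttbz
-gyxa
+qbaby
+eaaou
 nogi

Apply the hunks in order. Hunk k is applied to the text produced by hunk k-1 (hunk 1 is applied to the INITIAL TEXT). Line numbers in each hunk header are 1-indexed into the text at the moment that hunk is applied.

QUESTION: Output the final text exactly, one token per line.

Hunk 1: at line 2 remove [dyu,kyvvp] add [ttbz] -> 10 lines: lgzlc awih ttbz gyxa rau smpw flr nedda mzc yraw
Hunk 2: at line 4 remove [smpw,flr] add [udonw] -> 9 lines: lgzlc awih ttbz gyxa rau udonw nedda mzc yraw
Hunk 3: at line 5 remove [nedda] add [rgfr,nov] -> 10 lines: lgzlc awih ttbz gyxa rau udonw rgfr nov mzc yraw
Hunk 4: at line 3 remove [rau,udonw,rgfr] add [ffomy,jbsg,mdod] -> 10 lines: lgzlc awih ttbz gyxa ffomy jbsg mdod nov mzc yraw
Hunk 5: at line 4 remove [ffomy,jbsg] add [nogi] -> 9 lines: lgzlc awih ttbz gyxa nogi mdod nov mzc yraw
Hunk 6: at line 1 remove [awih,ttbz,gyxa] add [qbaby,eaaou] -> 8 lines: lgzlc qbaby eaaou nogi mdod nov mzc yraw

Answer: lgzlc
qbaby
eaaou
nogi
mdod
nov
mzc
yraw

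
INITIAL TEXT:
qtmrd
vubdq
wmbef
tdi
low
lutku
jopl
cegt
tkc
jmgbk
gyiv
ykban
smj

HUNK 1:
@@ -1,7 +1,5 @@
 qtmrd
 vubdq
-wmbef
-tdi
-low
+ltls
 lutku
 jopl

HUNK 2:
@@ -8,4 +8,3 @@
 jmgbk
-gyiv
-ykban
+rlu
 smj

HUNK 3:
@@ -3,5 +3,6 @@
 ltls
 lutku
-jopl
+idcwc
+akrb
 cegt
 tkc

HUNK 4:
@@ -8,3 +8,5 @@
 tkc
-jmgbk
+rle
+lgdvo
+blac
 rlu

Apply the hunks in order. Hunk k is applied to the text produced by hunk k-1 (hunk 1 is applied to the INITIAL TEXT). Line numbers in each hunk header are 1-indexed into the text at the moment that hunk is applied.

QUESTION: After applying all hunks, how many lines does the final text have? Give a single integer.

Hunk 1: at line 1 remove [wmbef,tdi,low] add [ltls] -> 11 lines: qtmrd vubdq ltls lutku jopl cegt tkc jmgbk gyiv ykban smj
Hunk 2: at line 8 remove [gyiv,ykban] add [rlu] -> 10 lines: qtmrd vubdq ltls lutku jopl cegt tkc jmgbk rlu smj
Hunk 3: at line 3 remove [jopl] add [idcwc,akrb] -> 11 lines: qtmrd vubdq ltls lutku idcwc akrb cegt tkc jmgbk rlu smj
Hunk 4: at line 8 remove [jmgbk] add [rle,lgdvo,blac] -> 13 lines: qtmrd vubdq ltls lutku idcwc akrb cegt tkc rle lgdvo blac rlu smj
Final line count: 13

Answer: 13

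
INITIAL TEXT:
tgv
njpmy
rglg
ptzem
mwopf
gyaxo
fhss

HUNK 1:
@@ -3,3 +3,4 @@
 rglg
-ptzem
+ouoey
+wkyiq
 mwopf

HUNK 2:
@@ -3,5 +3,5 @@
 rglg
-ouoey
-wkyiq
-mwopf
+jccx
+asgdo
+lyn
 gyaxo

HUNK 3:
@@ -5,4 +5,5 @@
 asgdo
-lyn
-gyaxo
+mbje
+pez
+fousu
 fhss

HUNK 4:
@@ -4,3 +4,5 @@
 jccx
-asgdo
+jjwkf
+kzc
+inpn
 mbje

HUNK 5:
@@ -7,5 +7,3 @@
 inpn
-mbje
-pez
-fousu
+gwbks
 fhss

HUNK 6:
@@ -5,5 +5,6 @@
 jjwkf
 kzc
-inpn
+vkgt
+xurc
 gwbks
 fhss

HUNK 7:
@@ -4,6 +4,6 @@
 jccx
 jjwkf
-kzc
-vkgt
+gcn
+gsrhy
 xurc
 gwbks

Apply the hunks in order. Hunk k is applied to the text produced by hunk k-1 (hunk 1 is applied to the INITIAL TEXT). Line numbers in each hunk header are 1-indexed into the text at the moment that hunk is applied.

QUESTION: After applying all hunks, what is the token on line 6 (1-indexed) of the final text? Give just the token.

Hunk 1: at line 3 remove [ptzem] add [ouoey,wkyiq] -> 8 lines: tgv njpmy rglg ouoey wkyiq mwopf gyaxo fhss
Hunk 2: at line 3 remove [ouoey,wkyiq,mwopf] add [jccx,asgdo,lyn] -> 8 lines: tgv njpmy rglg jccx asgdo lyn gyaxo fhss
Hunk 3: at line 5 remove [lyn,gyaxo] add [mbje,pez,fousu] -> 9 lines: tgv njpmy rglg jccx asgdo mbje pez fousu fhss
Hunk 4: at line 4 remove [asgdo] add [jjwkf,kzc,inpn] -> 11 lines: tgv njpmy rglg jccx jjwkf kzc inpn mbje pez fousu fhss
Hunk 5: at line 7 remove [mbje,pez,fousu] add [gwbks] -> 9 lines: tgv njpmy rglg jccx jjwkf kzc inpn gwbks fhss
Hunk 6: at line 5 remove [inpn] add [vkgt,xurc] -> 10 lines: tgv njpmy rglg jccx jjwkf kzc vkgt xurc gwbks fhss
Hunk 7: at line 4 remove [kzc,vkgt] add [gcn,gsrhy] -> 10 lines: tgv njpmy rglg jccx jjwkf gcn gsrhy xurc gwbks fhss
Final line 6: gcn

Answer: gcn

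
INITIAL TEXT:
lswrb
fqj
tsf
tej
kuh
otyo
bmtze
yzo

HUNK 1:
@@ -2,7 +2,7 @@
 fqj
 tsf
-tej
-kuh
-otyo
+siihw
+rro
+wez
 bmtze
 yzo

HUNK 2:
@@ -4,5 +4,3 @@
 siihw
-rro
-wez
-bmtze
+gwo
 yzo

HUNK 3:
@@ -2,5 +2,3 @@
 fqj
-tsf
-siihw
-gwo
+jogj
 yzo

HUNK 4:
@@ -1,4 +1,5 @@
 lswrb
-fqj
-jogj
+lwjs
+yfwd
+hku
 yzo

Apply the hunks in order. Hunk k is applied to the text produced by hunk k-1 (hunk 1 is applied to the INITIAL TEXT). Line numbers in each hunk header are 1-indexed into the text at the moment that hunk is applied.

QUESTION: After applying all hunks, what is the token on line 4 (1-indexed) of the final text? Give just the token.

Hunk 1: at line 2 remove [tej,kuh,otyo] add [siihw,rro,wez] -> 8 lines: lswrb fqj tsf siihw rro wez bmtze yzo
Hunk 2: at line 4 remove [rro,wez,bmtze] add [gwo] -> 6 lines: lswrb fqj tsf siihw gwo yzo
Hunk 3: at line 2 remove [tsf,siihw,gwo] add [jogj] -> 4 lines: lswrb fqj jogj yzo
Hunk 4: at line 1 remove [fqj,jogj] add [lwjs,yfwd,hku] -> 5 lines: lswrb lwjs yfwd hku yzo
Final line 4: hku

Answer: hku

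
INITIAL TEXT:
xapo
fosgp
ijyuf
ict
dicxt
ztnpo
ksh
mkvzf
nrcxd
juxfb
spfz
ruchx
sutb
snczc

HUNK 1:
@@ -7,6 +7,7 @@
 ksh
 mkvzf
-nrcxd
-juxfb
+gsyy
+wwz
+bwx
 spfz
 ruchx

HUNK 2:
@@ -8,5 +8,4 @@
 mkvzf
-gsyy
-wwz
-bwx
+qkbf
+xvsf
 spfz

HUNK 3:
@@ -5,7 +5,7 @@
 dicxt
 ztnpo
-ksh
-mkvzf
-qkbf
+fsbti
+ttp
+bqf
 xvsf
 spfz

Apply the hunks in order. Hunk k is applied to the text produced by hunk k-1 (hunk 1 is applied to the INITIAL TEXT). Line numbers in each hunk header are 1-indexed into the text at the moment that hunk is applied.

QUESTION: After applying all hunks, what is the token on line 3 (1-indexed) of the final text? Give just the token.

Hunk 1: at line 7 remove [nrcxd,juxfb] add [gsyy,wwz,bwx] -> 15 lines: xapo fosgp ijyuf ict dicxt ztnpo ksh mkvzf gsyy wwz bwx spfz ruchx sutb snczc
Hunk 2: at line 8 remove [gsyy,wwz,bwx] add [qkbf,xvsf] -> 14 lines: xapo fosgp ijyuf ict dicxt ztnpo ksh mkvzf qkbf xvsf spfz ruchx sutb snczc
Hunk 3: at line 5 remove [ksh,mkvzf,qkbf] add [fsbti,ttp,bqf] -> 14 lines: xapo fosgp ijyuf ict dicxt ztnpo fsbti ttp bqf xvsf spfz ruchx sutb snczc
Final line 3: ijyuf

Answer: ijyuf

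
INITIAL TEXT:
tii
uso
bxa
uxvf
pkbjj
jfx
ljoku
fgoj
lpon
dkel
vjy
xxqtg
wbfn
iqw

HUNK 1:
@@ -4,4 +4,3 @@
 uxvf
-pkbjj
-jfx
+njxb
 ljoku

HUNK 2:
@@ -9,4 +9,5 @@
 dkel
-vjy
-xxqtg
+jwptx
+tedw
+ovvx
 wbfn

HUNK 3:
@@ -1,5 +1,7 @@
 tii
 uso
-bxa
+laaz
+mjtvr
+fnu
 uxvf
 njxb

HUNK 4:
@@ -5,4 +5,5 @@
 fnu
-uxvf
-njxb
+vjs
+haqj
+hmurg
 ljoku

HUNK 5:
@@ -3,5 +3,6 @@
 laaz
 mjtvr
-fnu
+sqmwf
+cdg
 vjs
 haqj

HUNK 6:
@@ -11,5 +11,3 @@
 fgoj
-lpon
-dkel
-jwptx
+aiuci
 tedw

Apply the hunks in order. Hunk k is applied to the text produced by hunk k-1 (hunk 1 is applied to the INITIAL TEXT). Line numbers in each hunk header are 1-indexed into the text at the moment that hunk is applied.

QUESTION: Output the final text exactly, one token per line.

Hunk 1: at line 4 remove [pkbjj,jfx] add [njxb] -> 13 lines: tii uso bxa uxvf njxb ljoku fgoj lpon dkel vjy xxqtg wbfn iqw
Hunk 2: at line 9 remove [vjy,xxqtg] add [jwptx,tedw,ovvx] -> 14 lines: tii uso bxa uxvf njxb ljoku fgoj lpon dkel jwptx tedw ovvx wbfn iqw
Hunk 3: at line 1 remove [bxa] add [laaz,mjtvr,fnu] -> 16 lines: tii uso laaz mjtvr fnu uxvf njxb ljoku fgoj lpon dkel jwptx tedw ovvx wbfn iqw
Hunk 4: at line 5 remove [uxvf,njxb] add [vjs,haqj,hmurg] -> 17 lines: tii uso laaz mjtvr fnu vjs haqj hmurg ljoku fgoj lpon dkel jwptx tedw ovvx wbfn iqw
Hunk 5: at line 3 remove [fnu] add [sqmwf,cdg] -> 18 lines: tii uso laaz mjtvr sqmwf cdg vjs haqj hmurg ljoku fgoj lpon dkel jwptx tedw ovvx wbfn iqw
Hunk 6: at line 11 remove [lpon,dkel,jwptx] add [aiuci] -> 16 lines: tii uso laaz mjtvr sqmwf cdg vjs haqj hmurg ljoku fgoj aiuci tedw ovvx wbfn iqw

Answer: tii
uso
laaz
mjtvr
sqmwf
cdg
vjs
haqj
hmurg
ljoku
fgoj
aiuci
tedw
ovvx
wbfn
iqw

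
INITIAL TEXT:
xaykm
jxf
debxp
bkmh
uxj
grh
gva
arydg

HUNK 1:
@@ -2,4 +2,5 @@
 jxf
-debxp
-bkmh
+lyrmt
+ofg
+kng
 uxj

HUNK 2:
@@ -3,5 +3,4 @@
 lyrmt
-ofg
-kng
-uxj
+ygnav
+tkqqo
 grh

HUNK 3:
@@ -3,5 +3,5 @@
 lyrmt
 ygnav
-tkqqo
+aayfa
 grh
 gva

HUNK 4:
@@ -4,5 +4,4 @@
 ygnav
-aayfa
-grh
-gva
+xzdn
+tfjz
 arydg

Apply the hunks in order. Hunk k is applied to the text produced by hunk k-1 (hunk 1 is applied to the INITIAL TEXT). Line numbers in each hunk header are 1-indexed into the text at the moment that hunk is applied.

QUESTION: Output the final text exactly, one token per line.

Hunk 1: at line 2 remove [debxp,bkmh] add [lyrmt,ofg,kng] -> 9 lines: xaykm jxf lyrmt ofg kng uxj grh gva arydg
Hunk 2: at line 3 remove [ofg,kng,uxj] add [ygnav,tkqqo] -> 8 lines: xaykm jxf lyrmt ygnav tkqqo grh gva arydg
Hunk 3: at line 3 remove [tkqqo] add [aayfa] -> 8 lines: xaykm jxf lyrmt ygnav aayfa grh gva arydg
Hunk 4: at line 4 remove [aayfa,grh,gva] add [xzdn,tfjz] -> 7 lines: xaykm jxf lyrmt ygnav xzdn tfjz arydg

Answer: xaykm
jxf
lyrmt
ygnav
xzdn
tfjz
arydg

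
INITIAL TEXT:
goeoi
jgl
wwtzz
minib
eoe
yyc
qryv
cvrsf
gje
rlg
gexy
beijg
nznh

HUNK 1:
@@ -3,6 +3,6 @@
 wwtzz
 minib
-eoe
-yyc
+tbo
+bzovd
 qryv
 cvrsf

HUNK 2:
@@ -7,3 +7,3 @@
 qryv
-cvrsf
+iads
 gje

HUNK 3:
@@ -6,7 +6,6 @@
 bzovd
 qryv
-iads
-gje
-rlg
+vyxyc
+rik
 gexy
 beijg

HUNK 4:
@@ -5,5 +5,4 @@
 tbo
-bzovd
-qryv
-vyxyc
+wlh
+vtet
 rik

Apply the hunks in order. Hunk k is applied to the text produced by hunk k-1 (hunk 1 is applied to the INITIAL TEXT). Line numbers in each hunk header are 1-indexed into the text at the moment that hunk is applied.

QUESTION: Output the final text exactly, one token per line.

Hunk 1: at line 3 remove [eoe,yyc] add [tbo,bzovd] -> 13 lines: goeoi jgl wwtzz minib tbo bzovd qryv cvrsf gje rlg gexy beijg nznh
Hunk 2: at line 7 remove [cvrsf] add [iads] -> 13 lines: goeoi jgl wwtzz minib tbo bzovd qryv iads gje rlg gexy beijg nznh
Hunk 3: at line 6 remove [iads,gje,rlg] add [vyxyc,rik] -> 12 lines: goeoi jgl wwtzz minib tbo bzovd qryv vyxyc rik gexy beijg nznh
Hunk 4: at line 5 remove [bzovd,qryv,vyxyc] add [wlh,vtet] -> 11 lines: goeoi jgl wwtzz minib tbo wlh vtet rik gexy beijg nznh

Answer: goeoi
jgl
wwtzz
minib
tbo
wlh
vtet
rik
gexy
beijg
nznh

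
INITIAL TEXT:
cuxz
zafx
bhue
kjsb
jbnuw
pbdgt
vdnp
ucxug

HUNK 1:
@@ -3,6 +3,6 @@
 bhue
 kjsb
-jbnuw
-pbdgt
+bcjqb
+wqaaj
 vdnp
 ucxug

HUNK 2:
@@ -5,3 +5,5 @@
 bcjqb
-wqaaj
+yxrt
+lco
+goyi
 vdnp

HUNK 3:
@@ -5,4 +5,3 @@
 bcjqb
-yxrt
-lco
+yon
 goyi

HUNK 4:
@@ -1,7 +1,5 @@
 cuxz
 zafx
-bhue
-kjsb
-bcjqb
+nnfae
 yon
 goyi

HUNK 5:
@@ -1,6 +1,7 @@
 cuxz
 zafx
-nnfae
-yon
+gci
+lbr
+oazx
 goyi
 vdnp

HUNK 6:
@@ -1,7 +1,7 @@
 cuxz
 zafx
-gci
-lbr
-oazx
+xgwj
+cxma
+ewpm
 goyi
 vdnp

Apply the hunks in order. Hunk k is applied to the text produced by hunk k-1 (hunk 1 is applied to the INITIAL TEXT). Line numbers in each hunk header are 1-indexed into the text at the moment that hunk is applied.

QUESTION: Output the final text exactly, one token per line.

Answer: cuxz
zafx
xgwj
cxma
ewpm
goyi
vdnp
ucxug

Derivation:
Hunk 1: at line 3 remove [jbnuw,pbdgt] add [bcjqb,wqaaj] -> 8 lines: cuxz zafx bhue kjsb bcjqb wqaaj vdnp ucxug
Hunk 2: at line 5 remove [wqaaj] add [yxrt,lco,goyi] -> 10 lines: cuxz zafx bhue kjsb bcjqb yxrt lco goyi vdnp ucxug
Hunk 3: at line 5 remove [yxrt,lco] add [yon] -> 9 lines: cuxz zafx bhue kjsb bcjqb yon goyi vdnp ucxug
Hunk 4: at line 1 remove [bhue,kjsb,bcjqb] add [nnfae] -> 7 lines: cuxz zafx nnfae yon goyi vdnp ucxug
Hunk 5: at line 1 remove [nnfae,yon] add [gci,lbr,oazx] -> 8 lines: cuxz zafx gci lbr oazx goyi vdnp ucxug
Hunk 6: at line 1 remove [gci,lbr,oazx] add [xgwj,cxma,ewpm] -> 8 lines: cuxz zafx xgwj cxma ewpm goyi vdnp ucxug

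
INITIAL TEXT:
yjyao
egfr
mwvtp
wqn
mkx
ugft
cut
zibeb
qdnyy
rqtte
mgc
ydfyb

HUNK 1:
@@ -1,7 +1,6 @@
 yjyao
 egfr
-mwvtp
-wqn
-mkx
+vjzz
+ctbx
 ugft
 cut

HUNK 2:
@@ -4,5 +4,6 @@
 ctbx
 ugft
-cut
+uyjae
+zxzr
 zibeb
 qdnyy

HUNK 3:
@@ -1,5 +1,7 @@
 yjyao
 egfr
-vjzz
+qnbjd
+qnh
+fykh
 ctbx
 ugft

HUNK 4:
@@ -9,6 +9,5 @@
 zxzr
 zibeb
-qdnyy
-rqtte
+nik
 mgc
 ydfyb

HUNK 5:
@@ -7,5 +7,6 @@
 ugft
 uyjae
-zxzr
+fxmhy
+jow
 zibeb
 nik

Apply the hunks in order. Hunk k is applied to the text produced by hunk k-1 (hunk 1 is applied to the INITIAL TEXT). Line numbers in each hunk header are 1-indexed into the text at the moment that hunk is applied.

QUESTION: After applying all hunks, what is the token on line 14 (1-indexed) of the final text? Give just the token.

Answer: ydfyb

Derivation:
Hunk 1: at line 1 remove [mwvtp,wqn,mkx] add [vjzz,ctbx] -> 11 lines: yjyao egfr vjzz ctbx ugft cut zibeb qdnyy rqtte mgc ydfyb
Hunk 2: at line 4 remove [cut] add [uyjae,zxzr] -> 12 lines: yjyao egfr vjzz ctbx ugft uyjae zxzr zibeb qdnyy rqtte mgc ydfyb
Hunk 3: at line 1 remove [vjzz] add [qnbjd,qnh,fykh] -> 14 lines: yjyao egfr qnbjd qnh fykh ctbx ugft uyjae zxzr zibeb qdnyy rqtte mgc ydfyb
Hunk 4: at line 9 remove [qdnyy,rqtte] add [nik] -> 13 lines: yjyao egfr qnbjd qnh fykh ctbx ugft uyjae zxzr zibeb nik mgc ydfyb
Hunk 5: at line 7 remove [zxzr] add [fxmhy,jow] -> 14 lines: yjyao egfr qnbjd qnh fykh ctbx ugft uyjae fxmhy jow zibeb nik mgc ydfyb
Final line 14: ydfyb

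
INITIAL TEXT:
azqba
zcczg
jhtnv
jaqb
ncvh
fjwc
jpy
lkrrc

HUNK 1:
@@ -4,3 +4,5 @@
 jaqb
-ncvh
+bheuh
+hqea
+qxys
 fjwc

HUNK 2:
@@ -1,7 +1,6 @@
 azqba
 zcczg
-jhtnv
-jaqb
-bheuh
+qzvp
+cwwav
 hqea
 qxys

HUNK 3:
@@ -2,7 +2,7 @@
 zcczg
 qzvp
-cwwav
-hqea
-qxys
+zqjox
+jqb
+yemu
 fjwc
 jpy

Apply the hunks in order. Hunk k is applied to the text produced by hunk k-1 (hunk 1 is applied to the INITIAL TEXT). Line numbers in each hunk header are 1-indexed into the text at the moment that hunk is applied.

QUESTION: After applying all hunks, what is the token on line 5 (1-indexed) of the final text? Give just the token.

Hunk 1: at line 4 remove [ncvh] add [bheuh,hqea,qxys] -> 10 lines: azqba zcczg jhtnv jaqb bheuh hqea qxys fjwc jpy lkrrc
Hunk 2: at line 1 remove [jhtnv,jaqb,bheuh] add [qzvp,cwwav] -> 9 lines: azqba zcczg qzvp cwwav hqea qxys fjwc jpy lkrrc
Hunk 3: at line 2 remove [cwwav,hqea,qxys] add [zqjox,jqb,yemu] -> 9 lines: azqba zcczg qzvp zqjox jqb yemu fjwc jpy lkrrc
Final line 5: jqb

Answer: jqb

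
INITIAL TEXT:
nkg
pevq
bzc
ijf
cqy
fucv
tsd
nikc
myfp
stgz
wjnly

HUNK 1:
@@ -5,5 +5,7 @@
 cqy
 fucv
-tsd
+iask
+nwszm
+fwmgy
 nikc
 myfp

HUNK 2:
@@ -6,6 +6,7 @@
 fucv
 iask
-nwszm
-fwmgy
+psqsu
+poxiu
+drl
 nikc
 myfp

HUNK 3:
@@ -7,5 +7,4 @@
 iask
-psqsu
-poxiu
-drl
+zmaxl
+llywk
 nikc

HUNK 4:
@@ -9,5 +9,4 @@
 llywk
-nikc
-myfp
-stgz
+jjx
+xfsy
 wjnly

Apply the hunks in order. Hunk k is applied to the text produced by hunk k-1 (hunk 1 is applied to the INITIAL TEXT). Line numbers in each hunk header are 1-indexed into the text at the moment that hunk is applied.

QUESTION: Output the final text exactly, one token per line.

Hunk 1: at line 5 remove [tsd] add [iask,nwszm,fwmgy] -> 13 lines: nkg pevq bzc ijf cqy fucv iask nwszm fwmgy nikc myfp stgz wjnly
Hunk 2: at line 6 remove [nwszm,fwmgy] add [psqsu,poxiu,drl] -> 14 lines: nkg pevq bzc ijf cqy fucv iask psqsu poxiu drl nikc myfp stgz wjnly
Hunk 3: at line 7 remove [psqsu,poxiu,drl] add [zmaxl,llywk] -> 13 lines: nkg pevq bzc ijf cqy fucv iask zmaxl llywk nikc myfp stgz wjnly
Hunk 4: at line 9 remove [nikc,myfp,stgz] add [jjx,xfsy] -> 12 lines: nkg pevq bzc ijf cqy fucv iask zmaxl llywk jjx xfsy wjnly

Answer: nkg
pevq
bzc
ijf
cqy
fucv
iask
zmaxl
llywk
jjx
xfsy
wjnly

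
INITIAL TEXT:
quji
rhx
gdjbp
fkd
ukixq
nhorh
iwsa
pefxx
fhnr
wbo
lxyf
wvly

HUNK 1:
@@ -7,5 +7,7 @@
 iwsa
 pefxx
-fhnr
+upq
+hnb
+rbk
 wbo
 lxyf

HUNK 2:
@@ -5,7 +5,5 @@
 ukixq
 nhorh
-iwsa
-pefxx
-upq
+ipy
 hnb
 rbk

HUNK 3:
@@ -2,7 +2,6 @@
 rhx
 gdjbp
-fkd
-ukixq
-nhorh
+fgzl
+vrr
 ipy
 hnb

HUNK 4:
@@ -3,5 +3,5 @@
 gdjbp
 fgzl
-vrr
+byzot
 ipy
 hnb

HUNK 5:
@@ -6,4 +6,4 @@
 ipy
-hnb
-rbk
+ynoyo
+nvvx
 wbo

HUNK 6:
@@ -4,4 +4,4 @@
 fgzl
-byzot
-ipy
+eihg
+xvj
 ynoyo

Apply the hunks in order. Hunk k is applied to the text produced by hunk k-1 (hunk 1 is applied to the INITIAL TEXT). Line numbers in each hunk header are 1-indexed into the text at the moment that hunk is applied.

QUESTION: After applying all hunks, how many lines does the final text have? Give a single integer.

Hunk 1: at line 7 remove [fhnr] add [upq,hnb,rbk] -> 14 lines: quji rhx gdjbp fkd ukixq nhorh iwsa pefxx upq hnb rbk wbo lxyf wvly
Hunk 2: at line 5 remove [iwsa,pefxx,upq] add [ipy] -> 12 lines: quji rhx gdjbp fkd ukixq nhorh ipy hnb rbk wbo lxyf wvly
Hunk 3: at line 2 remove [fkd,ukixq,nhorh] add [fgzl,vrr] -> 11 lines: quji rhx gdjbp fgzl vrr ipy hnb rbk wbo lxyf wvly
Hunk 4: at line 3 remove [vrr] add [byzot] -> 11 lines: quji rhx gdjbp fgzl byzot ipy hnb rbk wbo lxyf wvly
Hunk 5: at line 6 remove [hnb,rbk] add [ynoyo,nvvx] -> 11 lines: quji rhx gdjbp fgzl byzot ipy ynoyo nvvx wbo lxyf wvly
Hunk 6: at line 4 remove [byzot,ipy] add [eihg,xvj] -> 11 lines: quji rhx gdjbp fgzl eihg xvj ynoyo nvvx wbo lxyf wvly
Final line count: 11

Answer: 11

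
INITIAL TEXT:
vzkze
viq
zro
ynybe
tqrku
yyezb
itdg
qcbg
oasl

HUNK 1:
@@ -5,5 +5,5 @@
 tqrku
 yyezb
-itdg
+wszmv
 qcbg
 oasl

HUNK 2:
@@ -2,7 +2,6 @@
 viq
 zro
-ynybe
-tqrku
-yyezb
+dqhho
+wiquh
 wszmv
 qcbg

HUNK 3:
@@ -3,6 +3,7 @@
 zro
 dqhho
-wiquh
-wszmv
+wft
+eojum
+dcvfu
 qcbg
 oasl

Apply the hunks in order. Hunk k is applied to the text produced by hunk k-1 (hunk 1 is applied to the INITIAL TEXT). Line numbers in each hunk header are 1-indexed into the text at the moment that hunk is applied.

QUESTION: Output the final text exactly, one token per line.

Hunk 1: at line 5 remove [itdg] add [wszmv] -> 9 lines: vzkze viq zro ynybe tqrku yyezb wszmv qcbg oasl
Hunk 2: at line 2 remove [ynybe,tqrku,yyezb] add [dqhho,wiquh] -> 8 lines: vzkze viq zro dqhho wiquh wszmv qcbg oasl
Hunk 3: at line 3 remove [wiquh,wszmv] add [wft,eojum,dcvfu] -> 9 lines: vzkze viq zro dqhho wft eojum dcvfu qcbg oasl

Answer: vzkze
viq
zro
dqhho
wft
eojum
dcvfu
qcbg
oasl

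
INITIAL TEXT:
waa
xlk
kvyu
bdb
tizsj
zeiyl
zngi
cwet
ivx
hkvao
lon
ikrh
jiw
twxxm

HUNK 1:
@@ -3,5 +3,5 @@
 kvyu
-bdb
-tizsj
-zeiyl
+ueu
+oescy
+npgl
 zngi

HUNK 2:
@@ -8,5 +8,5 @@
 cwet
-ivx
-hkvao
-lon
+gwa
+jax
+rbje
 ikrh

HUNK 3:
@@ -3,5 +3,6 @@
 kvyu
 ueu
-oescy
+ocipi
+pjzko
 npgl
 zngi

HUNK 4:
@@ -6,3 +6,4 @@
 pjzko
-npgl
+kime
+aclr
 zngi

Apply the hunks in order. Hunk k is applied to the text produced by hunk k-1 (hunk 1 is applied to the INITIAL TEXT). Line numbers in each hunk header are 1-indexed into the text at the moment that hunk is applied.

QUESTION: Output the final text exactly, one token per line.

Hunk 1: at line 3 remove [bdb,tizsj,zeiyl] add [ueu,oescy,npgl] -> 14 lines: waa xlk kvyu ueu oescy npgl zngi cwet ivx hkvao lon ikrh jiw twxxm
Hunk 2: at line 8 remove [ivx,hkvao,lon] add [gwa,jax,rbje] -> 14 lines: waa xlk kvyu ueu oescy npgl zngi cwet gwa jax rbje ikrh jiw twxxm
Hunk 3: at line 3 remove [oescy] add [ocipi,pjzko] -> 15 lines: waa xlk kvyu ueu ocipi pjzko npgl zngi cwet gwa jax rbje ikrh jiw twxxm
Hunk 4: at line 6 remove [npgl] add [kime,aclr] -> 16 lines: waa xlk kvyu ueu ocipi pjzko kime aclr zngi cwet gwa jax rbje ikrh jiw twxxm

Answer: waa
xlk
kvyu
ueu
ocipi
pjzko
kime
aclr
zngi
cwet
gwa
jax
rbje
ikrh
jiw
twxxm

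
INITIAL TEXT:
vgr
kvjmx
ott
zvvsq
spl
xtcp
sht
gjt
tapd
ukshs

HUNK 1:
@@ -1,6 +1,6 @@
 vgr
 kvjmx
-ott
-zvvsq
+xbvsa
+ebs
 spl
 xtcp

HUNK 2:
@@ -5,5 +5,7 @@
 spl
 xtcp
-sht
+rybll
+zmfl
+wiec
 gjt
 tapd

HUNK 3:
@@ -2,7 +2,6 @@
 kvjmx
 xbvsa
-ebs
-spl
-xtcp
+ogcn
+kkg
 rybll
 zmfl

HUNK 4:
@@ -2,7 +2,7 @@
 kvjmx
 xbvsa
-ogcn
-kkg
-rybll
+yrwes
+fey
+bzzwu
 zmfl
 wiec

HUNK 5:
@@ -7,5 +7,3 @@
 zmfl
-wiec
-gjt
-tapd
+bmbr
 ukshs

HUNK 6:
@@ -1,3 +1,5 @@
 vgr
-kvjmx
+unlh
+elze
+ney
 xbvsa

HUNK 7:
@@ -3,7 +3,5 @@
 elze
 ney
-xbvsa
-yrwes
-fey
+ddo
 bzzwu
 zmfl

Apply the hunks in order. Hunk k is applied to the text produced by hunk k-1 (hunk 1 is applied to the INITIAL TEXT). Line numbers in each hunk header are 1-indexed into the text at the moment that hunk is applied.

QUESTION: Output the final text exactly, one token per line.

Answer: vgr
unlh
elze
ney
ddo
bzzwu
zmfl
bmbr
ukshs

Derivation:
Hunk 1: at line 1 remove [ott,zvvsq] add [xbvsa,ebs] -> 10 lines: vgr kvjmx xbvsa ebs spl xtcp sht gjt tapd ukshs
Hunk 2: at line 5 remove [sht] add [rybll,zmfl,wiec] -> 12 lines: vgr kvjmx xbvsa ebs spl xtcp rybll zmfl wiec gjt tapd ukshs
Hunk 3: at line 2 remove [ebs,spl,xtcp] add [ogcn,kkg] -> 11 lines: vgr kvjmx xbvsa ogcn kkg rybll zmfl wiec gjt tapd ukshs
Hunk 4: at line 2 remove [ogcn,kkg,rybll] add [yrwes,fey,bzzwu] -> 11 lines: vgr kvjmx xbvsa yrwes fey bzzwu zmfl wiec gjt tapd ukshs
Hunk 5: at line 7 remove [wiec,gjt,tapd] add [bmbr] -> 9 lines: vgr kvjmx xbvsa yrwes fey bzzwu zmfl bmbr ukshs
Hunk 6: at line 1 remove [kvjmx] add [unlh,elze,ney] -> 11 lines: vgr unlh elze ney xbvsa yrwes fey bzzwu zmfl bmbr ukshs
Hunk 7: at line 3 remove [xbvsa,yrwes,fey] add [ddo] -> 9 lines: vgr unlh elze ney ddo bzzwu zmfl bmbr ukshs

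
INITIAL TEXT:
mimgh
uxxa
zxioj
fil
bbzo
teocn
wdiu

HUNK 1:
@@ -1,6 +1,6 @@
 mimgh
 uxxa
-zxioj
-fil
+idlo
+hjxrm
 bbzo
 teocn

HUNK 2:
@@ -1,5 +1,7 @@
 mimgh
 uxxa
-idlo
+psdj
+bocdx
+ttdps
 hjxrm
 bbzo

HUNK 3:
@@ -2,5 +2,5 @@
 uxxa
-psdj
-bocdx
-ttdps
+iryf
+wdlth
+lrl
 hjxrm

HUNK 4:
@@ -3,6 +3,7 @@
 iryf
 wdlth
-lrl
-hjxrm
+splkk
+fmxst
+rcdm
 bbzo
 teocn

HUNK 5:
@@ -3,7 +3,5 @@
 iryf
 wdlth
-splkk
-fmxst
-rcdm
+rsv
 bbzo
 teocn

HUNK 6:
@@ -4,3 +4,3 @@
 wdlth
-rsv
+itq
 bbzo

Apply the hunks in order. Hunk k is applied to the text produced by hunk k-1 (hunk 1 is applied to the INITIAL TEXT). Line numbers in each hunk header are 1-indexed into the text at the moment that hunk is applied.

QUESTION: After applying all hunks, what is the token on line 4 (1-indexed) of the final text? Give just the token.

Hunk 1: at line 1 remove [zxioj,fil] add [idlo,hjxrm] -> 7 lines: mimgh uxxa idlo hjxrm bbzo teocn wdiu
Hunk 2: at line 1 remove [idlo] add [psdj,bocdx,ttdps] -> 9 lines: mimgh uxxa psdj bocdx ttdps hjxrm bbzo teocn wdiu
Hunk 3: at line 2 remove [psdj,bocdx,ttdps] add [iryf,wdlth,lrl] -> 9 lines: mimgh uxxa iryf wdlth lrl hjxrm bbzo teocn wdiu
Hunk 4: at line 3 remove [lrl,hjxrm] add [splkk,fmxst,rcdm] -> 10 lines: mimgh uxxa iryf wdlth splkk fmxst rcdm bbzo teocn wdiu
Hunk 5: at line 3 remove [splkk,fmxst,rcdm] add [rsv] -> 8 lines: mimgh uxxa iryf wdlth rsv bbzo teocn wdiu
Hunk 6: at line 4 remove [rsv] add [itq] -> 8 lines: mimgh uxxa iryf wdlth itq bbzo teocn wdiu
Final line 4: wdlth

Answer: wdlth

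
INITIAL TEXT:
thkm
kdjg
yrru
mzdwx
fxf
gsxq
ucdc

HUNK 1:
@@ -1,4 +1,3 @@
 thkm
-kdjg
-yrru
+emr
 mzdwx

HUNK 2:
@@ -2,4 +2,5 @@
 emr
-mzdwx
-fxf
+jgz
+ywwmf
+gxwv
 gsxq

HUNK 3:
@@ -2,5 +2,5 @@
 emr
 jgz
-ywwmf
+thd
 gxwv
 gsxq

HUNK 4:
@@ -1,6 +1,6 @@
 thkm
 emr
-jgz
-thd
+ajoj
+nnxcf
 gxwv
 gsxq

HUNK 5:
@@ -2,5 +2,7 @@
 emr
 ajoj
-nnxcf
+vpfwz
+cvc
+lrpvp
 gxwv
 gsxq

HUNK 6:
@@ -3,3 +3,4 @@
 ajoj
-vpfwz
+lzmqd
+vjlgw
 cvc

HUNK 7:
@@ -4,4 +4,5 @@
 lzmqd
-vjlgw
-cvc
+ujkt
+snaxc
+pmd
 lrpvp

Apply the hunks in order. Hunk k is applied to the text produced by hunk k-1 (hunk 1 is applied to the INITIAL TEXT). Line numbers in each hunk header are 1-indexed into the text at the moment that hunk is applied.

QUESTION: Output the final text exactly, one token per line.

Answer: thkm
emr
ajoj
lzmqd
ujkt
snaxc
pmd
lrpvp
gxwv
gsxq
ucdc

Derivation:
Hunk 1: at line 1 remove [kdjg,yrru] add [emr] -> 6 lines: thkm emr mzdwx fxf gsxq ucdc
Hunk 2: at line 2 remove [mzdwx,fxf] add [jgz,ywwmf,gxwv] -> 7 lines: thkm emr jgz ywwmf gxwv gsxq ucdc
Hunk 3: at line 2 remove [ywwmf] add [thd] -> 7 lines: thkm emr jgz thd gxwv gsxq ucdc
Hunk 4: at line 1 remove [jgz,thd] add [ajoj,nnxcf] -> 7 lines: thkm emr ajoj nnxcf gxwv gsxq ucdc
Hunk 5: at line 2 remove [nnxcf] add [vpfwz,cvc,lrpvp] -> 9 lines: thkm emr ajoj vpfwz cvc lrpvp gxwv gsxq ucdc
Hunk 6: at line 3 remove [vpfwz] add [lzmqd,vjlgw] -> 10 lines: thkm emr ajoj lzmqd vjlgw cvc lrpvp gxwv gsxq ucdc
Hunk 7: at line 4 remove [vjlgw,cvc] add [ujkt,snaxc,pmd] -> 11 lines: thkm emr ajoj lzmqd ujkt snaxc pmd lrpvp gxwv gsxq ucdc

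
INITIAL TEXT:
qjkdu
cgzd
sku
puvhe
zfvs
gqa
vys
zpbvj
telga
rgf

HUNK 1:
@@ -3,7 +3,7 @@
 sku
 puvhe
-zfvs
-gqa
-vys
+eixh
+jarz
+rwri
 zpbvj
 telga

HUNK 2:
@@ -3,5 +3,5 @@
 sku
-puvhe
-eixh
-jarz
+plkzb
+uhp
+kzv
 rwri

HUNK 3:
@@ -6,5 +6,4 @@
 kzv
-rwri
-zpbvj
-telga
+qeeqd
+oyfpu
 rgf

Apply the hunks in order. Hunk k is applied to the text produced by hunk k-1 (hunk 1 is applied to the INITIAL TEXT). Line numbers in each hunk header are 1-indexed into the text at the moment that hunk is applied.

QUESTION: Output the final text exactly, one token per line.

Answer: qjkdu
cgzd
sku
plkzb
uhp
kzv
qeeqd
oyfpu
rgf

Derivation:
Hunk 1: at line 3 remove [zfvs,gqa,vys] add [eixh,jarz,rwri] -> 10 lines: qjkdu cgzd sku puvhe eixh jarz rwri zpbvj telga rgf
Hunk 2: at line 3 remove [puvhe,eixh,jarz] add [plkzb,uhp,kzv] -> 10 lines: qjkdu cgzd sku plkzb uhp kzv rwri zpbvj telga rgf
Hunk 3: at line 6 remove [rwri,zpbvj,telga] add [qeeqd,oyfpu] -> 9 lines: qjkdu cgzd sku plkzb uhp kzv qeeqd oyfpu rgf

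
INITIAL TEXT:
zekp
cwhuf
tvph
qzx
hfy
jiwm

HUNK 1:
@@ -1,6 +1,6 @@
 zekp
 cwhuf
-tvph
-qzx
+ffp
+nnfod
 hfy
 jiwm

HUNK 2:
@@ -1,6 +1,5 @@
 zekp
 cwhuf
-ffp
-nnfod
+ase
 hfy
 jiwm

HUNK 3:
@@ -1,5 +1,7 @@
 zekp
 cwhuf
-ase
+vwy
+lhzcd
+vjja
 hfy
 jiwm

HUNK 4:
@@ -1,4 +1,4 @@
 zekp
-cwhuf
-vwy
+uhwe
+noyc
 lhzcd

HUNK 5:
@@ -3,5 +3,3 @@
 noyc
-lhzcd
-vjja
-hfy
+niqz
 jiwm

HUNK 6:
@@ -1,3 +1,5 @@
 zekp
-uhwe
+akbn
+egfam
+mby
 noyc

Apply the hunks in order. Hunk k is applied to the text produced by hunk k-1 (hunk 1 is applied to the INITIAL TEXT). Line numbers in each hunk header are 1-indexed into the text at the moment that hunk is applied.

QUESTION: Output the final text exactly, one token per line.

Hunk 1: at line 1 remove [tvph,qzx] add [ffp,nnfod] -> 6 lines: zekp cwhuf ffp nnfod hfy jiwm
Hunk 2: at line 1 remove [ffp,nnfod] add [ase] -> 5 lines: zekp cwhuf ase hfy jiwm
Hunk 3: at line 1 remove [ase] add [vwy,lhzcd,vjja] -> 7 lines: zekp cwhuf vwy lhzcd vjja hfy jiwm
Hunk 4: at line 1 remove [cwhuf,vwy] add [uhwe,noyc] -> 7 lines: zekp uhwe noyc lhzcd vjja hfy jiwm
Hunk 5: at line 3 remove [lhzcd,vjja,hfy] add [niqz] -> 5 lines: zekp uhwe noyc niqz jiwm
Hunk 6: at line 1 remove [uhwe] add [akbn,egfam,mby] -> 7 lines: zekp akbn egfam mby noyc niqz jiwm

Answer: zekp
akbn
egfam
mby
noyc
niqz
jiwm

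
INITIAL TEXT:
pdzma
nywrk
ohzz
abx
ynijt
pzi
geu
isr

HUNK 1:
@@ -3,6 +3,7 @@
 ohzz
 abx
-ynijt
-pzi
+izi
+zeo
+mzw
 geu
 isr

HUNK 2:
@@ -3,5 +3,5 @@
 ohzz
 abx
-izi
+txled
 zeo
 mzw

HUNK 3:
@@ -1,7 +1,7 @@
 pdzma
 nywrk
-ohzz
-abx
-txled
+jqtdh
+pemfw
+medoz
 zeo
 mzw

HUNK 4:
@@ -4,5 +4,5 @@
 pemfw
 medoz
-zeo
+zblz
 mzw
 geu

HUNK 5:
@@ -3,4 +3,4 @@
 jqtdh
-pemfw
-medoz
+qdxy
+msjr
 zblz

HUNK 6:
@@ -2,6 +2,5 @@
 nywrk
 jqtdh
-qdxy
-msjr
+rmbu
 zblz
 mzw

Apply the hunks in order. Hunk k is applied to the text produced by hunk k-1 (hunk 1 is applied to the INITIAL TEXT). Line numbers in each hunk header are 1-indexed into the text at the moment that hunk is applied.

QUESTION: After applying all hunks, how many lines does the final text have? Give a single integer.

Hunk 1: at line 3 remove [ynijt,pzi] add [izi,zeo,mzw] -> 9 lines: pdzma nywrk ohzz abx izi zeo mzw geu isr
Hunk 2: at line 3 remove [izi] add [txled] -> 9 lines: pdzma nywrk ohzz abx txled zeo mzw geu isr
Hunk 3: at line 1 remove [ohzz,abx,txled] add [jqtdh,pemfw,medoz] -> 9 lines: pdzma nywrk jqtdh pemfw medoz zeo mzw geu isr
Hunk 4: at line 4 remove [zeo] add [zblz] -> 9 lines: pdzma nywrk jqtdh pemfw medoz zblz mzw geu isr
Hunk 5: at line 3 remove [pemfw,medoz] add [qdxy,msjr] -> 9 lines: pdzma nywrk jqtdh qdxy msjr zblz mzw geu isr
Hunk 6: at line 2 remove [qdxy,msjr] add [rmbu] -> 8 lines: pdzma nywrk jqtdh rmbu zblz mzw geu isr
Final line count: 8

Answer: 8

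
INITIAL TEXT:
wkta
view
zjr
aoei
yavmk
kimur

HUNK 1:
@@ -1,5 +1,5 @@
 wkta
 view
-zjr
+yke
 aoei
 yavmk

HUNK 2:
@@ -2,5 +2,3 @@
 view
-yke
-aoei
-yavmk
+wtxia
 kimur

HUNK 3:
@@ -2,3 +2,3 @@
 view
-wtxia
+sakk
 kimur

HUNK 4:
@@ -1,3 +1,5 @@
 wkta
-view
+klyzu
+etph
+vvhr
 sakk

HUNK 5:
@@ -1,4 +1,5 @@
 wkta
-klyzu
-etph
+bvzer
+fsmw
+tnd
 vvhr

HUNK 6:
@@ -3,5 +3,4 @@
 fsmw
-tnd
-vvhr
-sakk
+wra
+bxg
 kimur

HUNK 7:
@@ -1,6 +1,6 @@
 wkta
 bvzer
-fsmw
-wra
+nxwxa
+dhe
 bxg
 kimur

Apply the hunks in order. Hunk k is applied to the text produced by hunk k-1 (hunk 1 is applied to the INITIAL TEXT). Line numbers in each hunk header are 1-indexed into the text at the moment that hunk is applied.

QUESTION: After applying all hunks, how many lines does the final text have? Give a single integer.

Hunk 1: at line 1 remove [zjr] add [yke] -> 6 lines: wkta view yke aoei yavmk kimur
Hunk 2: at line 2 remove [yke,aoei,yavmk] add [wtxia] -> 4 lines: wkta view wtxia kimur
Hunk 3: at line 2 remove [wtxia] add [sakk] -> 4 lines: wkta view sakk kimur
Hunk 4: at line 1 remove [view] add [klyzu,etph,vvhr] -> 6 lines: wkta klyzu etph vvhr sakk kimur
Hunk 5: at line 1 remove [klyzu,etph] add [bvzer,fsmw,tnd] -> 7 lines: wkta bvzer fsmw tnd vvhr sakk kimur
Hunk 6: at line 3 remove [tnd,vvhr,sakk] add [wra,bxg] -> 6 lines: wkta bvzer fsmw wra bxg kimur
Hunk 7: at line 1 remove [fsmw,wra] add [nxwxa,dhe] -> 6 lines: wkta bvzer nxwxa dhe bxg kimur
Final line count: 6

Answer: 6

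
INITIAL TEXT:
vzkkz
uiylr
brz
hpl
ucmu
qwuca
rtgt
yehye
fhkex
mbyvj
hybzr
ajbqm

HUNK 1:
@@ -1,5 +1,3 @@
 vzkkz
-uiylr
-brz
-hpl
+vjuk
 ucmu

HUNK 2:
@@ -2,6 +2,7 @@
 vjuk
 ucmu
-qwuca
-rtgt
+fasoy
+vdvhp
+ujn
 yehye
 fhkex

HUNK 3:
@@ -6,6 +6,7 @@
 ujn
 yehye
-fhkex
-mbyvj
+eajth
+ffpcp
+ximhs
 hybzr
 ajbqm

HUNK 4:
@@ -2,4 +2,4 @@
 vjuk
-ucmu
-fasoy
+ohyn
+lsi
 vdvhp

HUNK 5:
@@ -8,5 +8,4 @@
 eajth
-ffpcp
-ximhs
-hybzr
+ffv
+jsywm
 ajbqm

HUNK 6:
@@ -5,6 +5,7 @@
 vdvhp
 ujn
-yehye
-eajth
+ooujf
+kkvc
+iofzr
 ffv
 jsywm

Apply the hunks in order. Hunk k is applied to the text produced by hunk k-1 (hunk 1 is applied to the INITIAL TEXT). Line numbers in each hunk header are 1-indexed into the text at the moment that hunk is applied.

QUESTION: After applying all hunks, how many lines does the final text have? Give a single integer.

Answer: 12

Derivation:
Hunk 1: at line 1 remove [uiylr,brz,hpl] add [vjuk] -> 10 lines: vzkkz vjuk ucmu qwuca rtgt yehye fhkex mbyvj hybzr ajbqm
Hunk 2: at line 2 remove [qwuca,rtgt] add [fasoy,vdvhp,ujn] -> 11 lines: vzkkz vjuk ucmu fasoy vdvhp ujn yehye fhkex mbyvj hybzr ajbqm
Hunk 3: at line 6 remove [fhkex,mbyvj] add [eajth,ffpcp,ximhs] -> 12 lines: vzkkz vjuk ucmu fasoy vdvhp ujn yehye eajth ffpcp ximhs hybzr ajbqm
Hunk 4: at line 2 remove [ucmu,fasoy] add [ohyn,lsi] -> 12 lines: vzkkz vjuk ohyn lsi vdvhp ujn yehye eajth ffpcp ximhs hybzr ajbqm
Hunk 5: at line 8 remove [ffpcp,ximhs,hybzr] add [ffv,jsywm] -> 11 lines: vzkkz vjuk ohyn lsi vdvhp ujn yehye eajth ffv jsywm ajbqm
Hunk 6: at line 5 remove [yehye,eajth] add [ooujf,kkvc,iofzr] -> 12 lines: vzkkz vjuk ohyn lsi vdvhp ujn ooujf kkvc iofzr ffv jsywm ajbqm
Final line count: 12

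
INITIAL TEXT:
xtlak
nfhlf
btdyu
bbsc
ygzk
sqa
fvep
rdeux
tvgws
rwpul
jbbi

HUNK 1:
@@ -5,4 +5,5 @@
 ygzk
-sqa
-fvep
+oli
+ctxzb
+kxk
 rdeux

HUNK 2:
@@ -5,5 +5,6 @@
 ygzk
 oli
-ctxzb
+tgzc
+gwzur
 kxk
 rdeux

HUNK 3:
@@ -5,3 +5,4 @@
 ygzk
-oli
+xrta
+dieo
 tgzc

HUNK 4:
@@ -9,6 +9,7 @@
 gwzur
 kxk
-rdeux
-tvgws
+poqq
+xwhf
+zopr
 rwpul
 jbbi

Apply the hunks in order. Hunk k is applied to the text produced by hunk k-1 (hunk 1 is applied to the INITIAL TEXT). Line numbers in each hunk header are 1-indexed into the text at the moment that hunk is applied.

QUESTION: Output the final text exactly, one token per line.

Hunk 1: at line 5 remove [sqa,fvep] add [oli,ctxzb,kxk] -> 12 lines: xtlak nfhlf btdyu bbsc ygzk oli ctxzb kxk rdeux tvgws rwpul jbbi
Hunk 2: at line 5 remove [ctxzb] add [tgzc,gwzur] -> 13 lines: xtlak nfhlf btdyu bbsc ygzk oli tgzc gwzur kxk rdeux tvgws rwpul jbbi
Hunk 3: at line 5 remove [oli] add [xrta,dieo] -> 14 lines: xtlak nfhlf btdyu bbsc ygzk xrta dieo tgzc gwzur kxk rdeux tvgws rwpul jbbi
Hunk 4: at line 9 remove [rdeux,tvgws] add [poqq,xwhf,zopr] -> 15 lines: xtlak nfhlf btdyu bbsc ygzk xrta dieo tgzc gwzur kxk poqq xwhf zopr rwpul jbbi

Answer: xtlak
nfhlf
btdyu
bbsc
ygzk
xrta
dieo
tgzc
gwzur
kxk
poqq
xwhf
zopr
rwpul
jbbi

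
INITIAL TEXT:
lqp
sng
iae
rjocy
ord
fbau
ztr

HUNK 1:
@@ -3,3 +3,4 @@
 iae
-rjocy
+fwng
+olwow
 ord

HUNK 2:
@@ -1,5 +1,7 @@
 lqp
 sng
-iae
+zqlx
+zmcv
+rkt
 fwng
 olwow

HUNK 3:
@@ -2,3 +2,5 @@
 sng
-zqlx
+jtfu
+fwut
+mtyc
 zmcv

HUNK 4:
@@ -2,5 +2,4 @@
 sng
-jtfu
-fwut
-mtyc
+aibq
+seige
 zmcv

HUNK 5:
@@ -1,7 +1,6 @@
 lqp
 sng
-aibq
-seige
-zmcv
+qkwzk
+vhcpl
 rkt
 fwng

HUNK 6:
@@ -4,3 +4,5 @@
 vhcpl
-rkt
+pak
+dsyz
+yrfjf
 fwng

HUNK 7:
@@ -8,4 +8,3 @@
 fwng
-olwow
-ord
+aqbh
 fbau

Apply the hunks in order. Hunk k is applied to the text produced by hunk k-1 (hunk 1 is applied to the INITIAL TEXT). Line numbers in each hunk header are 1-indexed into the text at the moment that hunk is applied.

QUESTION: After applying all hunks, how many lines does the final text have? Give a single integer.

Hunk 1: at line 3 remove [rjocy] add [fwng,olwow] -> 8 lines: lqp sng iae fwng olwow ord fbau ztr
Hunk 2: at line 1 remove [iae] add [zqlx,zmcv,rkt] -> 10 lines: lqp sng zqlx zmcv rkt fwng olwow ord fbau ztr
Hunk 3: at line 2 remove [zqlx] add [jtfu,fwut,mtyc] -> 12 lines: lqp sng jtfu fwut mtyc zmcv rkt fwng olwow ord fbau ztr
Hunk 4: at line 2 remove [jtfu,fwut,mtyc] add [aibq,seige] -> 11 lines: lqp sng aibq seige zmcv rkt fwng olwow ord fbau ztr
Hunk 5: at line 1 remove [aibq,seige,zmcv] add [qkwzk,vhcpl] -> 10 lines: lqp sng qkwzk vhcpl rkt fwng olwow ord fbau ztr
Hunk 6: at line 4 remove [rkt] add [pak,dsyz,yrfjf] -> 12 lines: lqp sng qkwzk vhcpl pak dsyz yrfjf fwng olwow ord fbau ztr
Hunk 7: at line 8 remove [olwow,ord] add [aqbh] -> 11 lines: lqp sng qkwzk vhcpl pak dsyz yrfjf fwng aqbh fbau ztr
Final line count: 11

Answer: 11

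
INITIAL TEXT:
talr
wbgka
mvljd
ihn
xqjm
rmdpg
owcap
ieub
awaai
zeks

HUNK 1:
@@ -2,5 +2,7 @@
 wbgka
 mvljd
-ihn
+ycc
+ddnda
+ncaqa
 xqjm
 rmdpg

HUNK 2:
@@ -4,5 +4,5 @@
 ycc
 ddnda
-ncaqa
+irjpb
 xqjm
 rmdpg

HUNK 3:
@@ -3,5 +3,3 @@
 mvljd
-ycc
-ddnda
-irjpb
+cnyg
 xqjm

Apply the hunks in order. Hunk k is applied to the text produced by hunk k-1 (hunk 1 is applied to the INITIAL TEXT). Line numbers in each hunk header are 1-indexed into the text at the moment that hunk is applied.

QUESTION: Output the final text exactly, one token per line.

Hunk 1: at line 2 remove [ihn] add [ycc,ddnda,ncaqa] -> 12 lines: talr wbgka mvljd ycc ddnda ncaqa xqjm rmdpg owcap ieub awaai zeks
Hunk 2: at line 4 remove [ncaqa] add [irjpb] -> 12 lines: talr wbgka mvljd ycc ddnda irjpb xqjm rmdpg owcap ieub awaai zeks
Hunk 3: at line 3 remove [ycc,ddnda,irjpb] add [cnyg] -> 10 lines: talr wbgka mvljd cnyg xqjm rmdpg owcap ieub awaai zeks

Answer: talr
wbgka
mvljd
cnyg
xqjm
rmdpg
owcap
ieub
awaai
zeks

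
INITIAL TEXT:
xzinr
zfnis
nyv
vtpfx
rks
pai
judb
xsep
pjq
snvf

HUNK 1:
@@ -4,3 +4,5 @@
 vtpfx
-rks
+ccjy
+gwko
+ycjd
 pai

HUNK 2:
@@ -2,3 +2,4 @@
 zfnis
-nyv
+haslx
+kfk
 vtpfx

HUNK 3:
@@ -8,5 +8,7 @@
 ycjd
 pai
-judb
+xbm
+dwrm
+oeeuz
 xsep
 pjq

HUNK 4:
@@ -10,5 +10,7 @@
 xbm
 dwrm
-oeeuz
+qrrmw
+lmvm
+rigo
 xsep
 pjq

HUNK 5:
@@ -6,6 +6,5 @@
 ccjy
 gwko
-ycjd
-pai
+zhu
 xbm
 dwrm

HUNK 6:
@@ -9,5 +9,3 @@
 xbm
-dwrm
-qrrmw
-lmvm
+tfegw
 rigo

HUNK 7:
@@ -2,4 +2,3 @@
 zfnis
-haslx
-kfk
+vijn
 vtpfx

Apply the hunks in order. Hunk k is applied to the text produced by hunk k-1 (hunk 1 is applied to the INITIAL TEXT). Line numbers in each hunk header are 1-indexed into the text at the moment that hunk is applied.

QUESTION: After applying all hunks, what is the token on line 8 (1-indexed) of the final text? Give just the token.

Answer: xbm

Derivation:
Hunk 1: at line 4 remove [rks] add [ccjy,gwko,ycjd] -> 12 lines: xzinr zfnis nyv vtpfx ccjy gwko ycjd pai judb xsep pjq snvf
Hunk 2: at line 2 remove [nyv] add [haslx,kfk] -> 13 lines: xzinr zfnis haslx kfk vtpfx ccjy gwko ycjd pai judb xsep pjq snvf
Hunk 3: at line 8 remove [judb] add [xbm,dwrm,oeeuz] -> 15 lines: xzinr zfnis haslx kfk vtpfx ccjy gwko ycjd pai xbm dwrm oeeuz xsep pjq snvf
Hunk 4: at line 10 remove [oeeuz] add [qrrmw,lmvm,rigo] -> 17 lines: xzinr zfnis haslx kfk vtpfx ccjy gwko ycjd pai xbm dwrm qrrmw lmvm rigo xsep pjq snvf
Hunk 5: at line 6 remove [ycjd,pai] add [zhu] -> 16 lines: xzinr zfnis haslx kfk vtpfx ccjy gwko zhu xbm dwrm qrrmw lmvm rigo xsep pjq snvf
Hunk 6: at line 9 remove [dwrm,qrrmw,lmvm] add [tfegw] -> 14 lines: xzinr zfnis haslx kfk vtpfx ccjy gwko zhu xbm tfegw rigo xsep pjq snvf
Hunk 7: at line 2 remove [haslx,kfk] add [vijn] -> 13 lines: xzinr zfnis vijn vtpfx ccjy gwko zhu xbm tfegw rigo xsep pjq snvf
Final line 8: xbm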